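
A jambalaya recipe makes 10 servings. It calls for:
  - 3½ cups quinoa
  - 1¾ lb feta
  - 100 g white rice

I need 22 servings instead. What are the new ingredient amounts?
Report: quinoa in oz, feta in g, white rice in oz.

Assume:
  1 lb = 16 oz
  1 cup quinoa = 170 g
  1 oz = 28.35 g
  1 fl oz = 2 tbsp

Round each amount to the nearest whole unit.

Scaling factor: 22/10 = 11/5 = 2.2.
quinoa: 3.5 cup × 11/5 × 170 g/cup ÷ 28.35 g/oz ≈ 46 oz
feta: 1.75 lb × 11/5 × 16 oz/lb × 28.35 g/oz ≈ 1746 g
white rice: 100 g × 11/5 ÷ 28.35 g/oz ≈ 8 oz

quinoa: 46 oz; feta: 1746 g; white rice: 8 oz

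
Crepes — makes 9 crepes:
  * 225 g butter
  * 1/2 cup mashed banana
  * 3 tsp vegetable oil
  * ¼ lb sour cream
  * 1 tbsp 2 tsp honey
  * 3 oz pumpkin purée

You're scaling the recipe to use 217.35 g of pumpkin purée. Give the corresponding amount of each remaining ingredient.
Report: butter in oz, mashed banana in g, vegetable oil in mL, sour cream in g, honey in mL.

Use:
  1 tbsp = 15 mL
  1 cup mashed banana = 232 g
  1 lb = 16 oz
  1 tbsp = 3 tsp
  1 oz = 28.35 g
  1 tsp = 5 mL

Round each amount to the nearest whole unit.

butter: 20 oz; mashed banana: 296 g; vegetable oil: 38 mL; sour cream: 290 g; honey: 64 mL

The original recipe has 85.05 g of pumpkin purée, so the scaling factor is 217.35 ÷ 85.05 = 23/9.
butter: 225 g × 23/9 ÷ 28.35 g/oz ≈ 20 oz
mashed banana: 0.5 cup × 23/9 × 232 g/cup ≈ 296 g
vegetable oil: 3 tsp × 23/9 × 5 mL/tsp ≈ 38 mL
sour cream: 0.25 lb × 23/9 × 16 oz/lb × 28.35 g/oz ≈ 290 g
honey: (1 tbsp + 2 tsp = 5/3 tbsp) × 23/9 × 15 mL/tbsp ≈ 64 mL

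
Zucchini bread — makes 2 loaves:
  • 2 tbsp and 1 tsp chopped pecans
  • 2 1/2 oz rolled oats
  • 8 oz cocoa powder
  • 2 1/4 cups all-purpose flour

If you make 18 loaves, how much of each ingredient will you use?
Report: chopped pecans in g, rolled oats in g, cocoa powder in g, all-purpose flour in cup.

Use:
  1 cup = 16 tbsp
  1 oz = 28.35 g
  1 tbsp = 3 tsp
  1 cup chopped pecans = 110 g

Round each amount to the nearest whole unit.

Scaling factor: 18/2 = 9.
chopped pecans: (2 tbsp + 1 tsp = 7/3 tbsp) × 9 ÷ 16 tbsp/cup × 110 g/cup ≈ 144 g
rolled oats: 2.5 oz × 9 × 28.35 g/oz ≈ 638 g
cocoa powder: 8 oz × 9 × 28.35 g/oz ≈ 2041 g
all-purpose flour: 2.25 cup × 9 ≈ 20 cup

chopped pecans: 144 g; rolled oats: 638 g; cocoa powder: 2041 g; all-purpose flour: 20 cup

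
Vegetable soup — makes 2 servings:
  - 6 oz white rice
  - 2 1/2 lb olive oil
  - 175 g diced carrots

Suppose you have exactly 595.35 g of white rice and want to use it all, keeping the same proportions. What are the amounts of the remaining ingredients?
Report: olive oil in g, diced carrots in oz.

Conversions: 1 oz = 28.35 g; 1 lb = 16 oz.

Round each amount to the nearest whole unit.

olive oil: 3969 g; diced carrots: 22 oz

The original recipe has 170.1 g of white rice, so the scaling factor is 595.35 ÷ 170.1 = 7/2 = 3.5.
olive oil: 2.5 lb × 7/2 × 16 oz/lb × 28.35 g/oz = 3969 g
diced carrots: 175 g × 7/2 ÷ 28.35 g/oz ≈ 22 oz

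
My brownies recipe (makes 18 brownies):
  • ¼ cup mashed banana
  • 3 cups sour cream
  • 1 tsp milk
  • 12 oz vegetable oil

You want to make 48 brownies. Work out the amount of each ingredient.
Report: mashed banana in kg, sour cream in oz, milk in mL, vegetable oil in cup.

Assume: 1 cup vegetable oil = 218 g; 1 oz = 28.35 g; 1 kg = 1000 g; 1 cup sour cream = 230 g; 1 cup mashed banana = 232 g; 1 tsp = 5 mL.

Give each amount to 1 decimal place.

Scaling factor: 48/18 = 8/3.
mashed banana: 0.25 cup × 8/3 × 232 g/cup ÷ 1000 g/kg ≈ 0.2 kg
sour cream: 3 cup × 8/3 × 230 g/cup ÷ 28.35 g/oz ≈ 64.9 oz
milk: 1 tsp × 8/3 × 5 mL/tsp ≈ 13.3 mL
vegetable oil: 12 oz × 8/3 × 28.35 g/oz ÷ 218 g/cup ≈ 4.2 cup

mashed banana: 0.2 kg; sour cream: 64.9 oz; milk: 13.3 mL; vegetable oil: 4.2 cup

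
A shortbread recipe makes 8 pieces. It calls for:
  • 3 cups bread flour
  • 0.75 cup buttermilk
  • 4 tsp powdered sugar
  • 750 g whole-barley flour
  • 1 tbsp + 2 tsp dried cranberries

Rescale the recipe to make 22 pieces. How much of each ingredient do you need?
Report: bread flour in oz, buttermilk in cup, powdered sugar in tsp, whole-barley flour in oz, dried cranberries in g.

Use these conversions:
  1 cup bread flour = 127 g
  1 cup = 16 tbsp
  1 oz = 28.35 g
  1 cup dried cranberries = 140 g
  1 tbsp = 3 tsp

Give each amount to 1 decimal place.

Scaling factor: 22/8 = 11/4 = 2.75.
bread flour: 3 cup × 11/4 × 127 g/cup ÷ 28.35 g/oz ≈ 37.0 oz
buttermilk: 0.75 cup × 11/4 ≈ 2.1 cup
powdered sugar: 4 tsp × 11/4 = 11.0 tsp
whole-barley flour: 750 g × 11/4 ÷ 28.35 g/oz ≈ 72.8 oz
dried cranberries: (1 tbsp + 2 tsp = 5/3 tbsp) × 11/4 ÷ 16 tbsp/cup × 140 g/cup ≈ 40.1 g

bread flour: 37.0 oz; buttermilk: 2.1 cup; powdered sugar: 11.0 tsp; whole-barley flour: 72.8 oz; dried cranberries: 40.1 g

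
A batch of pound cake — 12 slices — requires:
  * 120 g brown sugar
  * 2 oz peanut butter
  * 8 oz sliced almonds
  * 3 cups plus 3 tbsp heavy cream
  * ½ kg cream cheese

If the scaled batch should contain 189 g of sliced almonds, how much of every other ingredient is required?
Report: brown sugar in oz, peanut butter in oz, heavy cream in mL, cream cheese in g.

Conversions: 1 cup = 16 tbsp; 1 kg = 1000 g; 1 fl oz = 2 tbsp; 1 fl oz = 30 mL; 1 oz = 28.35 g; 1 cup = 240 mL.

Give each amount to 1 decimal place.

brown sugar: 3.5 oz; peanut butter: 1.7 oz; heavy cream: 637.5 mL; cream cheese: 416.7 g

The original recipe has 226.8 g of sliced almonds, so the scaling factor is 189 ÷ 226.8 = 5/6.
brown sugar: 120 g × 5/6 ÷ 28.35 g/oz ≈ 3.5 oz
peanut butter: 2 oz × 5/6 ≈ 1.7 oz
heavy cream: (3 cup + 3 tbsp = 3.1875 cup) × 5/6 × 240 mL/cup = 637.5 mL
cream cheese: 0.5 kg × 5/6 × 1000 g/kg ≈ 416.7 g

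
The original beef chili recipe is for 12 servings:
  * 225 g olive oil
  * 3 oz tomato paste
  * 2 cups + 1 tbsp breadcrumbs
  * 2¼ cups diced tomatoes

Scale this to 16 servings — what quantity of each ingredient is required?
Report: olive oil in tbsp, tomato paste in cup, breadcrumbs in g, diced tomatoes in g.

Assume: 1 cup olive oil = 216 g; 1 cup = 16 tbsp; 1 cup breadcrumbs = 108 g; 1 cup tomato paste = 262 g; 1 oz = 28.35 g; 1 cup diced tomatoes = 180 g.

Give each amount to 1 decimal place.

olive oil: 22.2 tbsp; tomato paste: 0.4 cup; breadcrumbs: 297.0 g; diced tomatoes: 540.0 g

Scaling factor: 16/12 = 4/3.
olive oil: 225 g × 4/3 ÷ 216 g/cup × 16 tbsp/cup ≈ 22.2 tbsp
tomato paste: 3 oz × 4/3 × 28.35 g/oz ÷ 262 g/cup ≈ 0.4 cup
breadcrumbs: (2 cup + 1 tbsp = 2.0625 cup) × 4/3 × 108 g/cup = 297.0 g
diced tomatoes: 2.25 cup × 4/3 × 180 g/cup = 540.0 g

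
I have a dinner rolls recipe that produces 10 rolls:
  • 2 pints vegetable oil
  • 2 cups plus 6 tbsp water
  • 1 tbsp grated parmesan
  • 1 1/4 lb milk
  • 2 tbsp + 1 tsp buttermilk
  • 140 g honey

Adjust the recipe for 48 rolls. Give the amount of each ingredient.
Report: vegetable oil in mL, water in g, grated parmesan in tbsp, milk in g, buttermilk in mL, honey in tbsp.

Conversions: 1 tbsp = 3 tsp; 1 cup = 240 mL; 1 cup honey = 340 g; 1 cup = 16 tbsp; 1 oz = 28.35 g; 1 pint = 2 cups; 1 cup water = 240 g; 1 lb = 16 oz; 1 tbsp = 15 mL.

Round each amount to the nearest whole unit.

vegetable oil: 4608 mL; water: 2736 g; grated parmesan: 5 tbsp; milk: 2722 g; buttermilk: 168 mL; honey: 32 tbsp

Scaling factor: 48/10 = 24/5 = 4.8.
vegetable oil: 2 pint × 24/5 × 2 cup/pint × 240 mL/cup = 4608 mL
water: (2 cup + 6 tbsp = 2.375 cup) × 24/5 × 240 g/cup = 2736 g
grated parmesan: 1 tbsp × 24/5 ≈ 5 tbsp
milk: 1.25 lb × 24/5 × 16 oz/lb × 28.35 g/oz ≈ 2722 g
buttermilk: (2 tbsp + 1 tsp = 7/3 tbsp) × 24/5 × 15 mL/tbsp = 168 mL
honey: 140 g × 24/5 ÷ 340 g/cup × 16 tbsp/cup ≈ 32 tbsp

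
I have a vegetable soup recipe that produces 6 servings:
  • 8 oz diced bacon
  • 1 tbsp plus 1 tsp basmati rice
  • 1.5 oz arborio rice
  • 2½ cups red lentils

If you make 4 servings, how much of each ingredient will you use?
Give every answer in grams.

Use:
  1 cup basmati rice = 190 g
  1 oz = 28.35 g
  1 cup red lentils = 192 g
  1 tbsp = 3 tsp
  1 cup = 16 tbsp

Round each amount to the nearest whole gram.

diced bacon: 151 g; basmati rice: 11 g; arborio rice: 28 g; red lentils: 320 g

Scaling factor: 4/6 = 2/3.
diced bacon: 8 oz × 2/3 × 28.35 g/oz ≈ 151 g
basmati rice: (1 tbsp + 1 tsp = 4/3 tbsp) × 2/3 ÷ 16 tbsp/cup × 190 g/cup ≈ 11 g
arborio rice: 1.5 oz × 2/3 × 28.35 g/oz ≈ 28 g
red lentils: 2.5 cup × 2/3 × 192 g/cup = 320 g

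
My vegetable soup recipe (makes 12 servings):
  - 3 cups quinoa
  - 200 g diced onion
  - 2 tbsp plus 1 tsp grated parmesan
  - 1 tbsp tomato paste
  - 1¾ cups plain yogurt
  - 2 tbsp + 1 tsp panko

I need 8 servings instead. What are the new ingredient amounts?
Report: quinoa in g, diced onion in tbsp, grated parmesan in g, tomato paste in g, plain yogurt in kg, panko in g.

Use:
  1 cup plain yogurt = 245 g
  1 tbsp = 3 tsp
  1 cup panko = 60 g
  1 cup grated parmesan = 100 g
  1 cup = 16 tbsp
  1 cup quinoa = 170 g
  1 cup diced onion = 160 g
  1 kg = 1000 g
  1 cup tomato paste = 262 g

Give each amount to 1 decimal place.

Scaling factor: 8/12 = 2/3.
quinoa: 3 cup × 2/3 × 170 g/cup = 340.0 g
diced onion: 200 g × 2/3 ÷ 160 g/cup × 16 tbsp/cup ≈ 13.3 tbsp
grated parmesan: (2 tbsp + 1 tsp = 7/3 tbsp) × 2/3 ÷ 16 tbsp/cup × 100 g/cup ≈ 9.7 g
tomato paste: 1 tbsp × 2/3 ÷ 16 tbsp/cup × 262 g/cup ≈ 10.9 g
plain yogurt: 1.75 cup × 2/3 × 245 g/cup ÷ 1000 g/kg ≈ 0.3 kg
panko: (2 tbsp + 1 tsp = 7/3 tbsp) × 2/3 ÷ 16 tbsp/cup × 60 g/cup ≈ 5.8 g

quinoa: 340.0 g; diced onion: 13.3 tbsp; grated parmesan: 9.7 g; tomato paste: 10.9 g; plain yogurt: 0.3 kg; panko: 5.8 g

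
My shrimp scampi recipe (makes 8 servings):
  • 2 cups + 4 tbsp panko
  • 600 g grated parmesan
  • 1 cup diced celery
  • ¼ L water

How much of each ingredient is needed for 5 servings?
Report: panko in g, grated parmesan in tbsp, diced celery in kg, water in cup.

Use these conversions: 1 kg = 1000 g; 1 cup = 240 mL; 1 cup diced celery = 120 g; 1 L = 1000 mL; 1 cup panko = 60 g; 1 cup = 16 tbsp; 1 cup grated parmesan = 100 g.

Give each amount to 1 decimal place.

Scaling factor: 5/8 = 0.625.
panko: (2 cup + 4 tbsp = 2.25 cup) × 5/8 × 60 g/cup ≈ 84.4 g
grated parmesan: 600 g × 5/8 ÷ 100 g/cup × 16 tbsp/cup = 60.0 tbsp
diced celery: 1 cup × 5/8 × 120 g/cup ÷ 1000 g/kg ≈ 0.1 kg
water: 0.25 L × 5/8 × 1000 mL/L ÷ 240 mL/cup ≈ 0.7 cup

panko: 84.4 g; grated parmesan: 60.0 tbsp; diced celery: 0.1 kg; water: 0.7 cup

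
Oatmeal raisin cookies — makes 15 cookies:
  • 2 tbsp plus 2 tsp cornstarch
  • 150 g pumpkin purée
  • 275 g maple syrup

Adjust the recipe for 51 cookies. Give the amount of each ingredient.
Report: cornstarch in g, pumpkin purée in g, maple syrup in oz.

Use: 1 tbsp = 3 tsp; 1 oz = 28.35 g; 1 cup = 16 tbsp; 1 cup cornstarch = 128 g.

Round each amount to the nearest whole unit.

Scaling factor: 51/15 = 17/5 = 3.4.
cornstarch: (2 tbsp + 2 tsp = 8/3 tbsp) × 17/5 ÷ 16 tbsp/cup × 128 g/cup ≈ 73 g
pumpkin purée: 150 g × 17/5 = 510 g
maple syrup: 275 g × 17/5 ÷ 28.35 g/oz ≈ 33 oz

cornstarch: 73 g; pumpkin purée: 510 g; maple syrup: 33 oz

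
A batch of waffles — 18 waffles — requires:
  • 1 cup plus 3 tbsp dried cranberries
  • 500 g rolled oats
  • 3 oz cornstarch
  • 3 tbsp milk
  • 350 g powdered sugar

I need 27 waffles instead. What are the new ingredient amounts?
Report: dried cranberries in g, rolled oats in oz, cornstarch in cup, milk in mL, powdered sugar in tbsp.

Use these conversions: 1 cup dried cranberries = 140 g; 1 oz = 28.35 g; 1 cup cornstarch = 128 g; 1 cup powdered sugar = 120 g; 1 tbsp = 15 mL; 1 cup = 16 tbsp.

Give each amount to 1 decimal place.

dried cranberries: 249.4 g; rolled oats: 26.5 oz; cornstarch: 1.0 cup; milk: 67.5 mL; powdered sugar: 70.0 tbsp

Scaling factor: 27/18 = 3/2 = 1.5.
dried cranberries: (1 cup + 3 tbsp = 1.1875 cup) × 3/2 × 140 g/cup ≈ 249.4 g
rolled oats: 500 g × 3/2 ÷ 28.35 g/oz ≈ 26.5 oz
cornstarch: 3 oz × 3/2 × 28.35 g/oz ÷ 128 g/cup ≈ 1.0 cup
milk: 3 tbsp × 3/2 × 15 mL/tbsp = 67.5 mL
powdered sugar: 350 g × 3/2 ÷ 120 g/cup × 16 tbsp/cup = 70.0 tbsp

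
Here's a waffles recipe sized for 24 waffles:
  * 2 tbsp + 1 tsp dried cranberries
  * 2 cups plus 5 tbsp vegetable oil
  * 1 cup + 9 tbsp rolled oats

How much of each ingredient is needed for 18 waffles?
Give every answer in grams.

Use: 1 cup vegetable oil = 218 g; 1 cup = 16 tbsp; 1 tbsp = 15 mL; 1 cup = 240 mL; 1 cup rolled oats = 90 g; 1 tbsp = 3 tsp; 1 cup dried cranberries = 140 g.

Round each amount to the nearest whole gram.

dried cranberries: 15 g; vegetable oil: 378 g; rolled oats: 105 g

Scaling factor: 18/24 = 3/4 = 0.75.
dried cranberries: (2 tbsp + 1 tsp = 7/3 tbsp) × 3/4 ÷ 16 tbsp/cup × 140 g/cup ≈ 15 g
vegetable oil: (2 cup + 5 tbsp = 2.3125 cup) × 3/4 × 218 g/cup ≈ 378 g
rolled oats: (1 cup + 9 tbsp = 1.5625 cup) × 3/4 × 90 g/cup ≈ 105 g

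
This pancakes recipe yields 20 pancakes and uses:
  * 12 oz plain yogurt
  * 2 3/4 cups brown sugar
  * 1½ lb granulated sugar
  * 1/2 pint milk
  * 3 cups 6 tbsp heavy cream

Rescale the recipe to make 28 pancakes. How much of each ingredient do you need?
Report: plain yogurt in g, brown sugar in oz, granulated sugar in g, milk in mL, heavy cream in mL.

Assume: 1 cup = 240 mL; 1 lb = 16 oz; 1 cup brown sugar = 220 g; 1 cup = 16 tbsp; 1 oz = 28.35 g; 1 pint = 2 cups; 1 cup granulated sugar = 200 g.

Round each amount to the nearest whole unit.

plain yogurt: 476 g; brown sugar: 30 oz; granulated sugar: 953 g; milk: 336 mL; heavy cream: 1134 mL

Scaling factor: 28/20 = 7/5 = 1.4.
plain yogurt: 12 oz × 7/5 × 28.35 g/oz ≈ 476 g
brown sugar: 2.75 cup × 7/5 × 220 g/cup ÷ 28.35 g/oz ≈ 30 oz
granulated sugar: 1.5 lb × 7/5 × 16 oz/lb × 28.35 g/oz ≈ 953 g
milk: 0.5 pint × 7/5 × 2 cup/pint × 240 mL/cup = 336 mL
heavy cream: (3 cup + 6 tbsp = 3.375 cup) × 7/5 × 240 mL/cup = 1134 mL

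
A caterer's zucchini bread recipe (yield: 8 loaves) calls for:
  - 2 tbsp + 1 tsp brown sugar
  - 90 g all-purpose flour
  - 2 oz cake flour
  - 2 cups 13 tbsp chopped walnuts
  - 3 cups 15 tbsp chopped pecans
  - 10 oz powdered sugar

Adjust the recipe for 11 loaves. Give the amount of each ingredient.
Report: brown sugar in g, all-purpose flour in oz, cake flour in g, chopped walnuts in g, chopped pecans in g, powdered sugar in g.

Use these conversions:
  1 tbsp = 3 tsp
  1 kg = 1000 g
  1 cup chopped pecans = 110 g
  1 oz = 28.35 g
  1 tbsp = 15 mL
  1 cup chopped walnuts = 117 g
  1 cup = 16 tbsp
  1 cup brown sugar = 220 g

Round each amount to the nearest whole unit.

Scaling factor: 11/8 = 1.375.
brown sugar: (2 tbsp + 1 tsp = 7/3 tbsp) × 11/8 ÷ 16 tbsp/cup × 220 g/cup ≈ 44 g
all-purpose flour: 90 g × 11/8 ÷ 28.35 g/oz ≈ 4 oz
cake flour: 2 oz × 11/8 × 28.35 g/oz ≈ 78 g
chopped walnuts: (2 cup + 13 tbsp = 2.8125 cup) × 11/8 × 117 g/cup ≈ 452 g
chopped pecans: (3 cup + 15 tbsp = 3.9375 cup) × 11/8 × 110 g/cup ≈ 596 g
powdered sugar: 10 oz × 11/8 × 28.35 g/oz ≈ 390 g

brown sugar: 44 g; all-purpose flour: 4 oz; cake flour: 78 g; chopped walnuts: 452 g; chopped pecans: 596 g; powdered sugar: 390 g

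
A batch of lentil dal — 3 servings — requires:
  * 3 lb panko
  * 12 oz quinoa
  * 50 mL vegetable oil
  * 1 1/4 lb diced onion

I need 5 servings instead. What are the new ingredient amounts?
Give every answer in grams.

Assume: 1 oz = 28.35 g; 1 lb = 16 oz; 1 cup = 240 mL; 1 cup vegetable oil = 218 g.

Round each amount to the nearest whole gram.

Scaling factor: 5/3.
panko: 3 lb × 5/3 × 16 oz/lb × 28.35 g/oz = 2268 g
quinoa: 12 oz × 5/3 × 28.35 g/oz = 567 g
vegetable oil: 50 mL × 5/3 ÷ 240 mL/cup × 218 g/cup ≈ 76 g
diced onion: 1.25 lb × 5/3 × 16 oz/lb × 28.35 g/oz = 945 g

panko: 2268 g; quinoa: 567 g; vegetable oil: 76 g; diced onion: 945 g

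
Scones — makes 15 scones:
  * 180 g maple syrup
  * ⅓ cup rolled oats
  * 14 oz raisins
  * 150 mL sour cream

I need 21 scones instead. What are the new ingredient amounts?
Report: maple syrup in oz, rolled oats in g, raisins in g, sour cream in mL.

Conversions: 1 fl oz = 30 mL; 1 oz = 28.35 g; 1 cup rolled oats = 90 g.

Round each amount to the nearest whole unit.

maple syrup: 9 oz; rolled oats: 42 g; raisins: 556 g; sour cream: 210 mL

Scaling factor: 21/15 = 7/5 = 1.4.
maple syrup: 180 g × 7/5 ÷ 28.35 g/oz ≈ 9 oz
rolled oats: 1/3 cup × 7/5 × 90 g/cup = 42 g
raisins: 14 oz × 7/5 × 28.35 g/oz ≈ 556 g
sour cream: 150 mL × 7/5 = 210 mL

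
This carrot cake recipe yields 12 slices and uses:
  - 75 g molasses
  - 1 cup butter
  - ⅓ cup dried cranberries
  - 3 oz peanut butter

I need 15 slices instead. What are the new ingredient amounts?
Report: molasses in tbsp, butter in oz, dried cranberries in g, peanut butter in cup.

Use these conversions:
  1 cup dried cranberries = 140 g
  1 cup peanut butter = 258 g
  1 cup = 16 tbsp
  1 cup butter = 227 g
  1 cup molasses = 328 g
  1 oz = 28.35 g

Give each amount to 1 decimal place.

Scaling factor: 15/12 = 5/4 = 1.25.
molasses: 75 g × 5/4 ÷ 328 g/cup × 16 tbsp/cup ≈ 4.6 tbsp
butter: 1 cup × 5/4 × 227 g/cup ÷ 28.35 g/oz ≈ 10.0 oz
dried cranberries: 1/3 cup × 5/4 × 140 g/cup ≈ 58.3 g
peanut butter: 3 oz × 5/4 × 28.35 g/oz ÷ 258 g/cup ≈ 0.4 cup

molasses: 4.6 tbsp; butter: 10.0 oz; dried cranberries: 58.3 g; peanut butter: 0.4 cup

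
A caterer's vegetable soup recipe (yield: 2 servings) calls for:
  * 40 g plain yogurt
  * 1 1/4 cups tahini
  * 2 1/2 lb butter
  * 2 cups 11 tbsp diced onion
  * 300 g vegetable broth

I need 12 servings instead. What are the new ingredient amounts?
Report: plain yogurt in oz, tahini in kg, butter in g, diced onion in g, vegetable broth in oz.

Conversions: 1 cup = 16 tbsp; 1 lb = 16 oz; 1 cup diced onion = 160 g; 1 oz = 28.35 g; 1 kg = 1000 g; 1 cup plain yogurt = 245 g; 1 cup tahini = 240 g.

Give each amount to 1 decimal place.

Scaling factor: 12/2 = 6.
plain yogurt: 40 g × 6 ÷ 28.35 g/oz ≈ 8.5 oz
tahini: 1.25 cup × 6 × 240 g/cup ÷ 1000 g/kg = 1.8 kg
butter: 2.5 lb × 6 × 16 oz/lb × 28.35 g/oz = 6804.0 g
diced onion: (2 cup + 11 tbsp = 2.6875 cup) × 6 × 160 g/cup = 2580.0 g
vegetable broth: 300 g × 6 ÷ 28.35 g/oz ≈ 63.5 oz

plain yogurt: 8.5 oz; tahini: 1.8 kg; butter: 6804.0 g; diced onion: 2580.0 g; vegetable broth: 63.5 oz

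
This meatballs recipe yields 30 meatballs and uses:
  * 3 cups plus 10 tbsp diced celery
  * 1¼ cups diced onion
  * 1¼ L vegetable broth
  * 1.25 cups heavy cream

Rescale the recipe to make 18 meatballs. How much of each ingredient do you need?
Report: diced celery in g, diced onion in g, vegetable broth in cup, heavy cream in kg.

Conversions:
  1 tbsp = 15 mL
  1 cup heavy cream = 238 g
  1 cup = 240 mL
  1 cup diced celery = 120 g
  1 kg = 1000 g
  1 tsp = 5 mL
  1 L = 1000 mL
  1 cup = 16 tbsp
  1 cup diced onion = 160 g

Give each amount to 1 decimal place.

Scaling factor: 18/30 = 3/5 = 0.6.
diced celery: (3 cup + 10 tbsp = 3.625 cup) × 3/5 × 120 g/cup = 261.0 g
diced onion: 1.25 cup × 3/5 × 160 g/cup = 120.0 g
vegetable broth: 1.25 L × 3/5 × 1000 mL/L ÷ 240 mL/cup ≈ 3.1 cup
heavy cream: 1.25 cup × 3/5 × 238 g/cup ÷ 1000 g/kg ≈ 0.2 kg

diced celery: 261.0 g; diced onion: 120.0 g; vegetable broth: 3.1 cup; heavy cream: 0.2 kg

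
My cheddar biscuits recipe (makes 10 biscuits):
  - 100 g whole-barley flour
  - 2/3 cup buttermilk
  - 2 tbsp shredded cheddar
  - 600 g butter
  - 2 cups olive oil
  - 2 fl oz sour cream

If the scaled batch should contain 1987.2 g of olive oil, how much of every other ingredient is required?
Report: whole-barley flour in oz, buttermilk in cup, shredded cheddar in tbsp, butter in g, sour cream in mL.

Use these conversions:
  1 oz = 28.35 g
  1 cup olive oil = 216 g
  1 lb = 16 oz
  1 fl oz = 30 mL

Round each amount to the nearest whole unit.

whole-barley flour: 16 oz; buttermilk: 3 cup; shredded cheddar: 9 tbsp; butter: 2760 g; sour cream: 276 mL

The original recipe has 432 g of olive oil, so the scaling factor is 1987.2 ÷ 432 = 23/5 = 4.6.
whole-barley flour: 100 g × 23/5 ÷ 28.35 g/oz ≈ 16 oz
buttermilk: 2/3 cup × 23/5 ≈ 3 cup
shredded cheddar: 2 tbsp × 23/5 ≈ 9 tbsp
butter: 600 g × 23/5 = 2760 g
sour cream: 2 fl oz × 23/5 × 30 mL/fl oz = 276 mL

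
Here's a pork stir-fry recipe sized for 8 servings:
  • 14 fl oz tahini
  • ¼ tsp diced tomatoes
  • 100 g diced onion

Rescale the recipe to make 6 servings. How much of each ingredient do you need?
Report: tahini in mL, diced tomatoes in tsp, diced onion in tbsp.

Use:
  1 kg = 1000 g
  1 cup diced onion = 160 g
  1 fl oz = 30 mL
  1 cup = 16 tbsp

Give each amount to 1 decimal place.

Scaling factor: 6/8 = 3/4 = 0.75.
tahini: 14 fl oz × 3/4 × 30 mL/fl oz = 315.0 mL
diced tomatoes: 0.25 tsp × 3/4 ≈ 0.2 tsp
diced onion: 100 g × 3/4 ÷ 160 g/cup × 16 tbsp/cup = 7.5 tbsp

tahini: 315.0 mL; diced tomatoes: 0.2 tsp; diced onion: 7.5 tbsp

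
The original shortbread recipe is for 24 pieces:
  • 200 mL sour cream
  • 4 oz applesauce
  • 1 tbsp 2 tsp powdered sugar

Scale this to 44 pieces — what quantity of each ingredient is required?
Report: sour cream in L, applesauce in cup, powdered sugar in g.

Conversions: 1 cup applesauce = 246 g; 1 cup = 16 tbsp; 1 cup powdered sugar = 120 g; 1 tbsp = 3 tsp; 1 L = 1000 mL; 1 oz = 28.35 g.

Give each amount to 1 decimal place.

sour cream: 0.4 L; applesauce: 0.8 cup; powdered sugar: 22.9 g

Scaling factor: 44/24 = 11/6.
sour cream: 200 mL × 11/6 ÷ 1000 mL/L ≈ 0.4 L
applesauce: 4 oz × 11/6 × 28.35 g/oz ÷ 246 g/cup ≈ 0.8 cup
powdered sugar: (1 tbsp + 2 tsp = 5/3 tbsp) × 11/6 ÷ 16 tbsp/cup × 120 g/cup ≈ 22.9 g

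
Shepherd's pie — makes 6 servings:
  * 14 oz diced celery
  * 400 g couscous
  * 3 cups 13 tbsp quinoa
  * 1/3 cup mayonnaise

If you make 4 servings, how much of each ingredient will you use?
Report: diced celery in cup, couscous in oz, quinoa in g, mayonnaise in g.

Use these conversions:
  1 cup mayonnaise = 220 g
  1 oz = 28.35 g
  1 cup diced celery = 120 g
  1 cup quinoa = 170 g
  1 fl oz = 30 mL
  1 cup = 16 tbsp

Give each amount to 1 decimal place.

diced celery: 2.2 cup; couscous: 9.4 oz; quinoa: 432.1 g; mayonnaise: 48.9 g

Scaling factor: 4/6 = 2/3.
diced celery: 14 oz × 2/3 × 28.35 g/oz ÷ 120 g/cup ≈ 2.2 cup
couscous: 400 g × 2/3 ÷ 28.35 g/oz ≈ 9.4 oz
quinoa: (3 cup + 13 tbsp = 3.8125 cup) × 2/3 × 170 g/cup ≈ 432.1 g
mayonnaise: 1/3 cup × 2/3 × 220 g/cup ≈ 48.9 g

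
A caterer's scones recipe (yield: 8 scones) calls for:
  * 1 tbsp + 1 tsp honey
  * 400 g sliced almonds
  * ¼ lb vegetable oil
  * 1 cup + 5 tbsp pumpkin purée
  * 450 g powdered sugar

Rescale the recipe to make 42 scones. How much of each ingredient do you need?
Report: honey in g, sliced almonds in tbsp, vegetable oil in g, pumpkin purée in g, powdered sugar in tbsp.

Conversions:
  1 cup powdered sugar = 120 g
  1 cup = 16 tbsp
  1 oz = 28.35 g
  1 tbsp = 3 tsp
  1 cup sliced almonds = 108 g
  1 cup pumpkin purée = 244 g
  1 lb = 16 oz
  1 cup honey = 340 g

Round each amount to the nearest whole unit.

Scaling factor: 42/8 = 21/4 = 5.25.
honey: (1 tbsp + 1 tsp = 4/3 tbsp) × 21/4 ÷ 16 tbsp/cup × 340 g/cup ≈ 149 g
sliced almonds: 400 g × 21/4 ÷ 108 g/cup × 16 tbsp/cup ≈ 311 tbsp
vegetable oil: 0.25 lb × 21/4 × 16 oz/lb × 28.35 g/oz ≈ 595 g
pumpkin purée: (1 cup + 5 tbsp = 1.3125 cup) × 21/4 × 244 g/cup ≈ 1681 g
powdered sugar: 450 g × 21/4 ÷ 120 g/cup × 16 tbsp/cup = 315 tbsp

honey: 149 g; sliced almonds: 311 tbsp; vegetable oil: 595 g; pumpkin purée: 1681 g; powdered sugar: 315 tbsp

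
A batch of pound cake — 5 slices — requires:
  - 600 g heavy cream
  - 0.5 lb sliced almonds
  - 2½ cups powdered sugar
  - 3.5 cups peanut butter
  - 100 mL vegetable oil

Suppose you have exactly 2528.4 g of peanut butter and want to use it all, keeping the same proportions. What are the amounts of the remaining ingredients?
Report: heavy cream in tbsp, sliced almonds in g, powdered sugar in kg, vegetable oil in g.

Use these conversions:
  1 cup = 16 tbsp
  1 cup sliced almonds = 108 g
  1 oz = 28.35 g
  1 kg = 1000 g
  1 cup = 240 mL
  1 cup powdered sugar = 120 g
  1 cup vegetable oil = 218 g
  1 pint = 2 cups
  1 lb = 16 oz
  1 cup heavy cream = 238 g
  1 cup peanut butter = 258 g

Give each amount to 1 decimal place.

heavy cream: 112.9 tbsp; sliced almonds: 635.0 g; powdered sugar: 0.8 kg; vegetable oil: 254.3 g

The original recipe has 903 g of peanut butter, so the scaling factor is 2528.4 ÷ 903 = 14/5 = 2.8.
heavy cream: 600 g × 14/5 ÷ 238 g/cup × 16 tbsp/cup ≈ 112.9 tbsp
sliced almonds: 0.5 lb × 14/5 × 16 oz/lb × 28.35 g/oz ≈ 635.0 g
powdered sugar: 2.5 cup × 14/5 × 120 g/cup ÷ 1000 g/kg ≈ 0.8 kg
vegetable oil: 100 mL × 14/5 ÷ 240 mL/cup × 218 g/cup ≈ 254.3 g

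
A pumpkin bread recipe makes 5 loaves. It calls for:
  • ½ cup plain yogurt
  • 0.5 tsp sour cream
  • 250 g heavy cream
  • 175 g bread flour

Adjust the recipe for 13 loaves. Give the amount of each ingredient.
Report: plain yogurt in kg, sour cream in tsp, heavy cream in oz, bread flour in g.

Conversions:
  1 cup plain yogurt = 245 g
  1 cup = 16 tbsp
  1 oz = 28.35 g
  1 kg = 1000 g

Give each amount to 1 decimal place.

Scaling factor: 13/5 = 2.6.
plain yogurt: 0.5 cup × 13/5 × 245 g/cup ÷ 1000 g/kg ≈ 0.3 kg
sour cream: 0.5 tsp × 13/5 = 1.3 tsp
heavy cream: 250 g × 13/5 ÷ 28.35 g/oz ≈ 22.9 oz
bread flour: 175 g × 13/5 = 455.0 g

plain yogurt: 0.3 kg; sour cream: 1.3 tsp; heavy cream: 22.9 oz; bread flour: 455.0 g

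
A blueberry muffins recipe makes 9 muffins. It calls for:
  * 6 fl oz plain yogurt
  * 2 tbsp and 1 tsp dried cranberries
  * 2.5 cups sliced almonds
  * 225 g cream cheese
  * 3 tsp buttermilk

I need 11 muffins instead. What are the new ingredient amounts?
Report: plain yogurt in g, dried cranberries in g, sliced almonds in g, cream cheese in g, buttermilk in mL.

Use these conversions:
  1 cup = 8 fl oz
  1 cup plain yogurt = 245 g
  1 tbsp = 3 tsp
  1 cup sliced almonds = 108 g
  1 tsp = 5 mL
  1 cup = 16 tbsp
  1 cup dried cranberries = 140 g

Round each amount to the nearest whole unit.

Scaling factor: 11/9.
plain yogurt: 6 fl oz × 11/9 ÷ 8 fl oz/cup × 245 g/cup ≈ 225 g
dried cranberries: (2 tbsp + 1 tsp = 7/3 tbsp) × 11/9 ÷ 16 tbsp/cup × 140 g/cup ≈ 25 g
sliced almonds: 2.5 cup × 11/9 × 108 g/cup = 330 g
cream cheese: 225 g × 11/9 = 275 g
buttermilk: 3 tsp × 11/9 × 5 mL/tsp ≈ 18 mL

plain yogurt: 225 g; dried cranberries: 25 g; sliced almonds: 330 g; cream cheese: 275 g; buttermilk: 18 mL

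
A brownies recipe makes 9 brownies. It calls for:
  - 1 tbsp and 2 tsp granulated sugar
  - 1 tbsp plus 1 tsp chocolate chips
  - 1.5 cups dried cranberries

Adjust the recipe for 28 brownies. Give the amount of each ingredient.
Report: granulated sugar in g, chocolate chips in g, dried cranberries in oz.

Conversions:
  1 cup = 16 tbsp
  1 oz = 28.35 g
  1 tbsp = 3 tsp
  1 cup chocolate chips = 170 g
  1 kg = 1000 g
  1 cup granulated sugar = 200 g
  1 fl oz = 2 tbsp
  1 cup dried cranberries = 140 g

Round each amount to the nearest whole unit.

Scaling factor: 28/9.
granulated sugar: (1 tbsp + 2 tsp = 5/3 tbsp) × 28/9 ÷ 16 tbsp/cup × 200 g/cup ≈ 65 g
chocolate chips: (1 tbsp + 1 tsp = 4/3 tbsp) × 28/9 ÷ 16 tbsp/cup × 170 g/cup ≈ 44 g
dried cranberries: 1.5 cup × 28/9 × 140 g/cup ÷ 28.35 g/oz ≈ 23 oz

granulated sugar: 65 g; chocolate chips: 44 g; dried cranberries: 23 oz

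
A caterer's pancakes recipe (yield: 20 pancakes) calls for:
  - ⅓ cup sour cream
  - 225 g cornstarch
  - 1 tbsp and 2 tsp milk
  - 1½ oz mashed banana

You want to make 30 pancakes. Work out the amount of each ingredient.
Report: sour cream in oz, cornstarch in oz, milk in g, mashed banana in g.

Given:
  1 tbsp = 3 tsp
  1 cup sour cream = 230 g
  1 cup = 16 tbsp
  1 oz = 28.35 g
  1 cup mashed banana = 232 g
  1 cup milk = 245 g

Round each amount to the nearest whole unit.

sour cream: 4 oz; cornstarch: 12 oz; milk: 38 g; mashed banana: 64 g

Scaling factor: 30/20 = 3/2 = 1.5.
sour cream: 1/3 cup × 3/2 × 230 g/cup ÷ 28.35 g/oz ≈ 4 oz
cornstarch: 225 g × 3/2 ÷ 28.35 g/oz ≈ 12 oz
milk: (1 tbsp + 2 tsp = 5/3 tbsp) × 3/2 ÷ 16 tbsp/cup × 245 g/cup ≈ 38 g
mashed banana: 1.5 oz × 3/2 × 28.35 g/oz ≈ 64 g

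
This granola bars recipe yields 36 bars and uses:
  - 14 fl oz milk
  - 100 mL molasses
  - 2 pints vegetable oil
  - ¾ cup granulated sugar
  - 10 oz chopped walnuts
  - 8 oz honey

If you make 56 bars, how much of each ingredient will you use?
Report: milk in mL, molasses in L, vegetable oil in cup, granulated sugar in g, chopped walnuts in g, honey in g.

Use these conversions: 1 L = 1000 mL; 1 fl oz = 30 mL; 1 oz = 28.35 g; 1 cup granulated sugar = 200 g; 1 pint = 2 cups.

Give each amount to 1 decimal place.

milk: 653.3 mL; molasses: 0.2 L; vegetable oil: 6.2 cup; granulated sugar: 233.3 g; chopped walnuts: 441.0 g; honey: 352.8 g

Scaling factor: 56/36 = 14/9.
milk: 14 fl oz × 14/9 × 30 mL/fl oz ≈ 653.3 mL
molasses: 100 mL × 14/9 ÷ 1000 mL/L ≈ 0.2 L
vegetable oil: 2 pint × 14/9 × 2 cup/pint ≈ 6.2 cup
granulated sugar: 0.75 cup × 14/9 × 200 g/cup ≈ 233.3 g
chopped walnuts: 10 oz × 14/9 × 28.35 g/oz = 441.0 g
honey: 8 oz × 14/9 × 28.35 g/oz = 352.8 g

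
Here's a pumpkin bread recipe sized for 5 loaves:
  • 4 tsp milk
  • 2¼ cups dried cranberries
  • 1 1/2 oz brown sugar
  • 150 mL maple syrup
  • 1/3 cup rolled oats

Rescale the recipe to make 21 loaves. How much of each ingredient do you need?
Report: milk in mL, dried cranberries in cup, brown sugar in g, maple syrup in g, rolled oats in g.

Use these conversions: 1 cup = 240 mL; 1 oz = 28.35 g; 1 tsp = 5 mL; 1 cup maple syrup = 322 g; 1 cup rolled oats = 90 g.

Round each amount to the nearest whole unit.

milk: 84 mL; dried cranberries: 9 cup; brown sugar: 179 g; maple syrup: 845 g; rolled oats: 126 g

Scaling factor: 21/5 = 4.2.
milk: 4 tsp × 21/5 × 5 mL/tsp = 84 mL
dried cranberries: 2.25 cup × 21/5 ≈ 9 cup
brown sugar: 1.5 oz × 21/5 × 28.35 g/oz ≈ 179 g
maple syrup: 150 mL × 21/5 ÷ 240 mL/cup × 322 g/cup ≈ 845 g
rolled oats: 1/3 cup × 21/5 × 90 g/cup = 126 g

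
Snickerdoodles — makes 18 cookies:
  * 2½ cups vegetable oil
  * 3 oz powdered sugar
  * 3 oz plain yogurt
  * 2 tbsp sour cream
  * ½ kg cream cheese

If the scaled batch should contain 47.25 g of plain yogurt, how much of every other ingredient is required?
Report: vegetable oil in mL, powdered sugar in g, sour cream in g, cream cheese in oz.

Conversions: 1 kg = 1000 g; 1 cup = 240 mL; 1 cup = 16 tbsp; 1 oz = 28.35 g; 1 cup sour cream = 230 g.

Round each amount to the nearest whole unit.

The original recipe has 85.05 g of plain yogurt, so the scaling factor is 47.25 ÷ 85.05 = 5/9.
vegetable oil: 2.5 cup × 5/9 × 240 mL/cup ≈ 333 mL
powdered sugar: 3 oz × 5/9 × 28.35 g/oz ≈ 47 g
sour cream: 2 tbsp × 5/9 ÷ 16 tbsp/cup × 230 g/cup ≈ 16 g
cream cheese: 0.5 kg × 5/9 × 1000 g/kg ÷ 28.35 g/oz ≈ 10 oz

vegetable oil: 333 mL; powdered sugar: 47 g; sour cream: 16 g; cream cheese: 10 oz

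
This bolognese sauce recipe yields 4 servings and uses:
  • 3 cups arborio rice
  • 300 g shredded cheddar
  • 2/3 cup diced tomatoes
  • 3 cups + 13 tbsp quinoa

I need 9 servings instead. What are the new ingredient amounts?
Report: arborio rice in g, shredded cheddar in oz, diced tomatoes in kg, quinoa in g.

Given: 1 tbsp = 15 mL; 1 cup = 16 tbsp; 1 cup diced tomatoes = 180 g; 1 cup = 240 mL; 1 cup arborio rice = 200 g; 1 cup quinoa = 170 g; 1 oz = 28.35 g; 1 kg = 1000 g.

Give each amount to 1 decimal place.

arborio rice: 1350.0 g; shredded cheddar: 23.8 oz; diced tomatoes: 0.3 kg; quinoa: 1458.3 g

Scaling factor: 9/4 = 2.25.
arborio rice: 3 cup × 9/4 × 200 g/cup = 1350.0 g
shredded cheddar: 300 g × 9/4 ÷ 28.35 g/oz ≈ 23.8 oz
diced tomatoes: 2/3 cup × 9/4 × 180 g/cup ÷ 1000 g/kg ≈ 0.3 kg
quinoa: (3 cup + 13 tbsp = 3.8125 cup) × 9/4 × 170 g/cup ≈ 1458.3 g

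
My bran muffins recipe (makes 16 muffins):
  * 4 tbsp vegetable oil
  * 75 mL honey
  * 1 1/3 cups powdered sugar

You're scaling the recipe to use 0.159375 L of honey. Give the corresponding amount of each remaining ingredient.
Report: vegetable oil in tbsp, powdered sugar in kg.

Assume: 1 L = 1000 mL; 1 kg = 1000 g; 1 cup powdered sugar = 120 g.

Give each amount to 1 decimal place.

vegetable oil: 8.5 tbsp; powdered sugar: 0.3 kg

The original recipe has 0.075 L of honey, so the scaling factor is 0.159375 ÷ 0.075 = 17/8 = 2.125.
vegetable oil: 4 tbsp × 17/8 = 8.5 tbsp
powdered sugar: 4/3 cup × 17/8 × 120 g/cup ÷ 1000 g/kg ≈ 0.3 kg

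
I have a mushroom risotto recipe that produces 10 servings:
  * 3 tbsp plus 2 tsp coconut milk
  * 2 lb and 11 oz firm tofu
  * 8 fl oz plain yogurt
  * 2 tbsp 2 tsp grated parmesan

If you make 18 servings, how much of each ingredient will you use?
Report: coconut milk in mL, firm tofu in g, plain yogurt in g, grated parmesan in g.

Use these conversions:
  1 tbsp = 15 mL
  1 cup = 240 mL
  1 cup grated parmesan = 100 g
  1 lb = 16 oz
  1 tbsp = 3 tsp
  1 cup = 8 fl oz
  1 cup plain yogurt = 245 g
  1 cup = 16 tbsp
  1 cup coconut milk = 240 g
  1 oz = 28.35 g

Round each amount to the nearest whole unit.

coconut milk: 99 mL; firm tofu: 2194 g; plain yogurt: 441 g; grated parmesan: 30 g

Scaling factor: 18/10 = 9/5 = 1.8.
coconut milk: (3 tbsp + 2 tsp = 11/3 tbsp) × 9/5 × 15 mL/tbsp = 99 mL
firm tofu: (2 lb + 11 oz = 2.6875 lb) × 9/5 × 16 oz/lb × 28.35 g/oz ≈ 2194 g
plain yogurt: 8 fl oz × 9/5 ÷ 8 fl oz/cup × 245 g/cup = 441 g
grated parmesan: (2 tbsp + 2 tsp = 8/3 tbsp) × 9/5 ÷ 16 tbsp/cup × 100 g/cup = 30 g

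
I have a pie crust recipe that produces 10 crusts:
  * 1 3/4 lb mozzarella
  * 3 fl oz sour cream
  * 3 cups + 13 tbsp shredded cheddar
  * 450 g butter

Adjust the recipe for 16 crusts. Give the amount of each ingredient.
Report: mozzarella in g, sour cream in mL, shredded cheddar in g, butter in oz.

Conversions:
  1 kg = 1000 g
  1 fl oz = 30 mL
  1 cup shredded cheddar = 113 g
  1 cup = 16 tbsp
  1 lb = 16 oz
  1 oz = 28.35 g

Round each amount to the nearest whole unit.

mozzarella: 1270 g; sour cream: 144 mL; shredded cheddar: 689 g; butter: 25 oz

Scaling factor: 16/10 = 8/5 = 1.6.
mozzarella: 1.75 lb × 8/5 × 16 oz/lb × 28.35 g/oz ≈ 1270 g
sour cream: 3 fl oz × 8/5 × 30 mL/fl oz = 144 mL
shredded cheddar: (3 cup + 13 tbsp = 3.8125 cup) × 8/5 × 113 g/cup ≈ 689 g
butter: 450 g × 8/5 ÷ 28.35 g/oz ≈ 25 oz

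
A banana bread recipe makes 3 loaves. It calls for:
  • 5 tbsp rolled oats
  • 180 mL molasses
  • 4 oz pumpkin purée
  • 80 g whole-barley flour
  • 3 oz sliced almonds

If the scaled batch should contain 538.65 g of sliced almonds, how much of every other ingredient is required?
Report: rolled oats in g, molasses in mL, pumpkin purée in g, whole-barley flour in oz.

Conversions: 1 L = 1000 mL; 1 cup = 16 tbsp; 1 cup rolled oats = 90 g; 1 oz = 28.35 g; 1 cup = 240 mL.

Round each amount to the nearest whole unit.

The original recipe has 85.05 g of sliced almonds, so the scaling factor is 538.65 ÷ 85.05 = 19/3.
rolled oats: 5 tbsp × 19/3 ÷ 16 tbsp/cup × 90 g/cup ≈ 178 g
molasses: 180 mL × 19/3 = 1140 mL
pumpkin purée: 4 oz × 19/3 × 28.35 g/oz ≈ 718 g
whole-barley flour: 80 g × 19/3 ÷ 28.35 g/oz ≈ 18 oz

rolled oats: 178 g; molasses: 1140 mL; pumpkin purée: 718 g; whole-barley flour: 18 oz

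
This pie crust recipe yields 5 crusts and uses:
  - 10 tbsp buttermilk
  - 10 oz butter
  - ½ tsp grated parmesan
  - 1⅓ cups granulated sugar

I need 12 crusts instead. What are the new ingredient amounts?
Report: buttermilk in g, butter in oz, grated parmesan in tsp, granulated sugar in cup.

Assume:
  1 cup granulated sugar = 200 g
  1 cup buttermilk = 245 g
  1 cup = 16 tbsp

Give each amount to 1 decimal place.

Scaling factor: 12/5 = 2.4.
buttermilk: 10 tbsp × 12/5 ÷ 16 tbsp/cup × 245 g/cup = 367.5 g
butter: 10 oz × 12/5 = 24.0 oz
grated parmesan: 0.5 tsp × 12/5 = 1.2 tsp
granulated sugar: 4/3 cup × 12/5 = 3.2 cup

buttermilk: 367.5 g; butter: 24.0 oz; grated parmesan: 1.2 tsp; granulated sugar: 3.2 cup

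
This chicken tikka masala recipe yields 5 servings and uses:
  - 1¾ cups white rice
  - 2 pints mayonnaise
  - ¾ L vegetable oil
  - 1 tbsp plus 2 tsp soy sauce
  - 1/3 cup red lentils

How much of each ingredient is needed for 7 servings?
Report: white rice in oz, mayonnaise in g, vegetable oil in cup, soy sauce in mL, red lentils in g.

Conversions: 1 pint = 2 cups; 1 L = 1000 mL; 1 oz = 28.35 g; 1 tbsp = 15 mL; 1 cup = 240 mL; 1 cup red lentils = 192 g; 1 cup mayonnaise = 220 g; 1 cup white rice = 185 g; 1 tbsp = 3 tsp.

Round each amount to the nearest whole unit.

Scaling factor: 7/5 = 1.4.
white rice: 1.75 cup × 7/5 × 185 g/cup ÷ 28.35 g/oz ≈ 16 oz
mayonnaise: 2 pint × 7/5 × 2 cup/pint × 220 g/cup = 1232 g
vegetable oil: 0.75 L × 7/5 × 1000 mL/L ÷ 240 mL/cup ≈ 4 cup
soy sauce: (1 tbsp + 2 tsp = 5/3 tbsp) × 7/5 × 15 mL/tbsp = 35 mL
red lentils: 1/3 cup × 7/5 × 192 g/cup ≈ 90 g

white rice: 16 oz; mayonnaise: 1232 g; vegetable oil: 4 cup; soy sauce: 35 mL; red lentils: 90 g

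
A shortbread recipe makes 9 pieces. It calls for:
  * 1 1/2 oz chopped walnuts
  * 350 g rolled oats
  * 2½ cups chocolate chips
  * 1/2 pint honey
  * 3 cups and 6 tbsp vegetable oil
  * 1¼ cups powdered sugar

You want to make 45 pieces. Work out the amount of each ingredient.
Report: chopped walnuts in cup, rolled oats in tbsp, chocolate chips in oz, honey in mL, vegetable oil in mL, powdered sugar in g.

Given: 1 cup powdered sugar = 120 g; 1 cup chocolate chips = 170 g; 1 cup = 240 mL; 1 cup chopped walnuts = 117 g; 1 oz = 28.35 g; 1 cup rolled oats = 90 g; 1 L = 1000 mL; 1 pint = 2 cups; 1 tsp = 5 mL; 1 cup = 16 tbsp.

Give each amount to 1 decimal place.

Scaling factor: 45/9 = 5.
chopped walnuts: 1.5 oz × 5 × 28.35 g/oz ÷ 117 g/cup ≈ 1.8 cup
rolled oats: 350 g × 5 ÷ 90 g/cup × 16 tbsp/cup ≈ 311.1 tbsp
chocolate chips: 2.5 cup × 5 × 170 g/cup ÷ 28.35 g/oz ≈ 75.0 oz
honey: 0.5 pint × 5 × 2 cup/pint × 240 mL/cup = 1200.0 mL
vegetable oil: (3 cup + 6 tbsp = 3.375 cup) × 5 × 240 mL/cup = 4050.0 mL
powdered sugar: 1.25 cup × 5 × 120 g/cup = 750.0 g

chopped walnuts: 1.8 cup; rolled oats: 311.1 tbsp; chocolate chips: 75.0 oz; honey: 1200.0 mL; vegetable oil: 4050.0 mL; powdered sugar: 750.0 g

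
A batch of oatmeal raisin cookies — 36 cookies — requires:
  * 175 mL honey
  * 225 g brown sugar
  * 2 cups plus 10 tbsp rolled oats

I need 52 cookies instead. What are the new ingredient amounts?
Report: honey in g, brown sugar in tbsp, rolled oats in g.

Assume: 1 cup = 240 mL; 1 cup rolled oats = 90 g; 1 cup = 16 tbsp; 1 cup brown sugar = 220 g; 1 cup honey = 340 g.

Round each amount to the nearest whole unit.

Scaling factor: 52/36 = 13/9.
honey: 175 mL × 13/9 ÷ 240 mL/cup × 340 g/cup ≈ 358 g
brown sugar: 225 g × 13/9 ÷ 220 g/cup × 16 tbsp/cup ≈ 24 tbsp
rolled oats: (2 cup + 10 tbsp = 2.625 cup) × 13/9 × 90 g/cup ≈ 341 g

honey: 358 g; brown sugar: 24 tbsp; rolled oats: 341 g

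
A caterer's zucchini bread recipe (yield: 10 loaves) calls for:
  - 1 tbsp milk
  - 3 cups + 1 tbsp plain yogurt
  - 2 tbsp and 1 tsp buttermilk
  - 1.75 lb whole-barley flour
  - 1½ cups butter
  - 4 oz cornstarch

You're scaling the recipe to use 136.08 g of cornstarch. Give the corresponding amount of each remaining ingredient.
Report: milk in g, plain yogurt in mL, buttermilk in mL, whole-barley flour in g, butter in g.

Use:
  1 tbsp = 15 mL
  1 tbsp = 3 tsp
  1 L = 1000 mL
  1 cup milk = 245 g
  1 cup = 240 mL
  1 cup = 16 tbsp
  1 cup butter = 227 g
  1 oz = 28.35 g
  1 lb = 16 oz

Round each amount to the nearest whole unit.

The original recipe has 113.4 g of cornstarch, so the scaling factor is 136.08 ÷ 113.4 = 6/5 = 1.2.
milk: 1 tbsp × 6/5 ÷ 16 tbsp/cup × 245 g/cup ≈ 18 g
plain yogurt: (3 cup + 1 tbsp = 3.0625 cup) × 6/5 × 240 mL/cup = 882 mL
buttermilk: (2 tbsp + 1 tsp = 7/3 tbsp) × 6/5 × 15 mL/tbsp = 42 mL
whole-barley flour: 1.75 lb × 6/5 × 16 oz/lb × 28.35 g/oz ≈ 953 g
butter: 1.5 cup × 6/5 × 227 g/cup ≈ 409 g

milk: 18 g; plain yogurt: 882 mL; buttermilk: 42 mL; whole-barley flour: 953 g; butter: 409 g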